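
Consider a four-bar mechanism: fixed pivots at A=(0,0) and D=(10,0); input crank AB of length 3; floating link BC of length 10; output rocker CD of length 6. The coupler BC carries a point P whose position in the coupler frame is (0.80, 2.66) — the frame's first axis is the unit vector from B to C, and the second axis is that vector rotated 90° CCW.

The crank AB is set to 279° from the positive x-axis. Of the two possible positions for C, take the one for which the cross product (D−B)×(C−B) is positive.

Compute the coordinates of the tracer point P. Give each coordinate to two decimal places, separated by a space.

A=(0,0), D=(10.00,0)
B = A + 3.00·(cos279°, sin279°) = (0.4693, -2.9631)
|BD| = 9.9807
circle(B,10.00) ∩ circle(D,6.00): a=8.1965, h=5.7286
  candidates: C₊=(6.5956,4.9406) cross=57.175; C₋=(9.9970,-6.0000) cross=-57.175
  mode + wants cross > 0 → take C=(6.5956,4.9406) (cross=57.175)
ex = (C−B)/|BC| = (0.6126,0.7904); ey = (-0.7904,0.6126)
P = B + 0.80·ex + 2.66·ey = (-1.1430,-0.7012)

-1.14 -0.70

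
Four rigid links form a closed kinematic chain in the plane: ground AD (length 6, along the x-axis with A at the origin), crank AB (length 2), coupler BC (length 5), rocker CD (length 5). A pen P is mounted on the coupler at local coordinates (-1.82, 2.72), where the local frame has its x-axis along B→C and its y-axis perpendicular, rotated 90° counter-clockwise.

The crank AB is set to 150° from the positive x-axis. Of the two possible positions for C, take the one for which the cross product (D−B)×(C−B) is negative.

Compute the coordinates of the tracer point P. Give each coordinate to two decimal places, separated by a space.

-1.03 4.20

A=(0,0), D=(6.00,0)
B = A + 2.00·(cos150°, sin150°) = (-1.7321, 1.0000)
|BD| = 7.7964
circle(B,5.00) ∩ circle(D,5.00): a=3.8982, h=3.1311
  candidates: C₊=(2.5356,3.6052) cross=24.412; C₋=(1.7324,-2.6052) cross=-24.412
  mode - wants cross < 0 → take C=(1.7324,-2.6052) (cross=-24.412)
ex = (C−B)/|BC| = (0.6929,-0.7210); ey = (0.7210,0.6929)
P = B + -1.82·ex + 2.72·ey = (-1.0318,4.1970)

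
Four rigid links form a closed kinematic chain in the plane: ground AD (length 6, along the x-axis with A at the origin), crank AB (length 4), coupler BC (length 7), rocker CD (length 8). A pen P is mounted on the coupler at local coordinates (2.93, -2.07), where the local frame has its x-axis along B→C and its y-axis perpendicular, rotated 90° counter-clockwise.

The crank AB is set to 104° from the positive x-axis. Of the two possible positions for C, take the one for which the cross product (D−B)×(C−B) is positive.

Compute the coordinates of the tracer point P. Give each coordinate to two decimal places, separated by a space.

A=(0,0), D=(6.00,0)
B = A + 4.00·(cos104°, sin104°) = (-0.9677, 3.8812)
|BD| = 7.9757
circle(B,7.00) ∩ circle(D,8.00): a=3.0475, h=6.3018
  candidates: C₊=(4.7613,7.9035) cross=50.261; C₋=(-1.3720,-3.1071) cross=-50.261
  mode + wants cross > 0 → take C=(4.7613,7.9035) (cross=50.261)
ex = (C−B)/|BC| = (0.8184,0.5746); ey = (-0.5746,0.8184)
P = B + 2.93·ex + -2.07·ey = (2.6197,3.8707)

2.62 3.87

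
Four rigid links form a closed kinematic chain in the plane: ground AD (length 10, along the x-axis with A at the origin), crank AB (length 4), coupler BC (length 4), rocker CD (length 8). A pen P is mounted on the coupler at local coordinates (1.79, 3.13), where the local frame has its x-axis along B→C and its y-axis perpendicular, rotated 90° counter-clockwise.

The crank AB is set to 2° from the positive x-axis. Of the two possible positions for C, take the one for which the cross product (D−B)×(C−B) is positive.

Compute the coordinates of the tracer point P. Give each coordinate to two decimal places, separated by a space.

0.54 1.18

A=(0,0), D=(10.00,0)
B = A + 4.00·(cos2°, sin2°) = (3.9976, 0.1396)
|BD| = 6.0041
circle(B,4.00) ∩ circle(D,8.00): a=-0.9953, h=3.8742
  candidates: C₊=(3.0926,4.0359) cross=23.261; C₋=(2.9125,-3.7104) cross=-23.261
  mode + wants cross > 0 → take C=(3.0926,4.0359) (cross=23.261)
ex = (C−B)/|BC| = (-0.2262,0.9741); ey = (-0.9741,-0.2262)
P = B + 1.79·ex + 3.13·ey = (0.5438,1.1751)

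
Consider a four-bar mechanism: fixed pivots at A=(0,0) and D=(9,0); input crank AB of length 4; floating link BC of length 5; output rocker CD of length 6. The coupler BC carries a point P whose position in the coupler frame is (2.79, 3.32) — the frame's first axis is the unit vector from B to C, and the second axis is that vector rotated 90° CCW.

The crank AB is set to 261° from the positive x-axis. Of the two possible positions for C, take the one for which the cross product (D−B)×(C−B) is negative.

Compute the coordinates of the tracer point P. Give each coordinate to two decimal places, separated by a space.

A=(0,0), D=(9.00,0)
B = A + 4.00·(cos261°, sin261°) = (-0.6257, -3.9508)
|BD| = 10.4050
circle(B,5.00) ∩ circle(D,6.00): a=4.6739, h=1.7762
  candidates: C₊=(3.0237,-0.5329) cross=18.481; C₋=(4.3725,-3.8192) cross=-18.481
  mode - wants cross < 0 → take C=(4.3725,-3.8192) (cross=-18.481)
ex = (C−B)/|BC| = (0.9997,0.0263); ey = (-0.0263,0.9997)
P = B + 2.79·ex + 3.32·ey = (2.0760,-0.5585)

2.08 -0.56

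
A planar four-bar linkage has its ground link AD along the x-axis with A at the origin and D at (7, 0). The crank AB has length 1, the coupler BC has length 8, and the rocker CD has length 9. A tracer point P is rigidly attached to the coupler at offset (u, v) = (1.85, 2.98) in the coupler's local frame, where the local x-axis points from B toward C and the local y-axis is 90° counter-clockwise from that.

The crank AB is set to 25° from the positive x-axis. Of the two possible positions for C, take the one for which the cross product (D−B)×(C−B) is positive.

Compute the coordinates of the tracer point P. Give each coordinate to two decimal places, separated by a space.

-1.45 3.02

A=(0,0), D=(7.00,0)
B = A + 1.00·(cos25°, sin25°) = (0.9063, 0.4226)
|BD| = 6.1083
circle(B,8.00) ∩ circle(D,9.00): a=1.6626, h=7.8253
  candidates: C₊=(3.1064,8.1142) cross=47.800; C₋=(2.0235,-7.4990) cross=-47.800
  mode + wants cross > 0 → take C=(3.1064,8.1142) (cross=47.800)
ex = (C−B)/|BC| = (0.2750,0.9614); ey = (-0.9614,0.2750)
P = B + 1.85·ex + 2.98·ey = (-1.4500,3.0208)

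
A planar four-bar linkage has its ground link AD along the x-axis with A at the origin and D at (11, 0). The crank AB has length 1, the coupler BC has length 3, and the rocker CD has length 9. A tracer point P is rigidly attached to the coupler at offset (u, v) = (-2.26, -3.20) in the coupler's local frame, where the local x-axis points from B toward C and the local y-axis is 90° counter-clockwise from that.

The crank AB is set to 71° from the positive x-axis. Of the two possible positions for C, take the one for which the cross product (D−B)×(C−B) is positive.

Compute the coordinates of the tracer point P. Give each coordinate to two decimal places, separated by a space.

0.87 -2.93

A=(0,0), D=(11.00,0)
B = A + 1.00·(cos71°, sin71°) = (0.3256, 0.9455)
|BD| = 10.7162
circle(B,3.00) ∩ circle(D,9.00): a=1.9987, h=2.2372
  candidates: C₊=(2.5139,2.9977) cross=23.974; C₋=(2.1191,-1.4593) cross=-23.974
  mode + wants cross > 0 → take C=(2.5139,2.9977) (cross=23.974)
ex = (C−B)/|BC| = (0.7294,0.6840); ey = (-0.6840,0.7294)
P = B + -2.26·ex + -3.20·ey = (0.8660,-2.9346)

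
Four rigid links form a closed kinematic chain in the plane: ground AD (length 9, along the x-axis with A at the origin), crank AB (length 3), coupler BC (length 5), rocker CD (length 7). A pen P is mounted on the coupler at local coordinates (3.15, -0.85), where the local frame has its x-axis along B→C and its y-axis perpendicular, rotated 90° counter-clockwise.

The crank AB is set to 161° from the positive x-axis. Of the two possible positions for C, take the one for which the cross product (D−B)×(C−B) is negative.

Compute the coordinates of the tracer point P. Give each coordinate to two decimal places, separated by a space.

A=(0,0), D=(9.00,0)
B = A + 3.00·(cos161°, sin161°) = (-2.8366, 0.9767)
|BD| = 11.8768
circle(B,5.00) ∩ circle(D,7.00): a=4.9280, h=0.8454
  candidates: C₊=(2.1443,1.4139) cross=10.040; C₋=(2.0053,-0.2711) cross=-10.040
  mode - wants cross < 0 → take C=(2.0053,-0.2711) (cross=-10.040)
ex = (C−B)/|BC| = (0.9684,-0.2496); ey = (0.2496,0.9684)
P = B + 3.15·ex + -0.85·ey = (0.0017,-0.6325)

0.00 -0.63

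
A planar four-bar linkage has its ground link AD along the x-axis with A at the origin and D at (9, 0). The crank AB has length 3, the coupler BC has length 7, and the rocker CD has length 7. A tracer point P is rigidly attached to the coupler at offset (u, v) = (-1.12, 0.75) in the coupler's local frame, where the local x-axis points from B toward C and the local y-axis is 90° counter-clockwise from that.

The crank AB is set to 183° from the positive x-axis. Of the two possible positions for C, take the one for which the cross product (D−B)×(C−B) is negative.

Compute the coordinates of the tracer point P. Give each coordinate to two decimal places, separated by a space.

-3.58 1.06

A=(0,0), D=(9.00,0)
B = A + 3.00·(cos183°, sin183°) = (-2.9959, -0.1570)
|BD| = 11.9969
circle(B,7.00) ∩ circle(D,7.00): a=5.9985, h=3.6081
  candidates: C₊=(2.9548,3.5293) cross=43.286; C₋=(3.0493,-3.6863) cross=-43.286
  mode - wants cross < 0 → take C=(3.0493,-3.6863) (cross=-43.286)
ex = (C−B)/|BC| = (0.8636,-0.5042); ey = (0.5042,0.8636)
P = B + -1.12·ex + 0.75·ey = (-3.5850,1.0554)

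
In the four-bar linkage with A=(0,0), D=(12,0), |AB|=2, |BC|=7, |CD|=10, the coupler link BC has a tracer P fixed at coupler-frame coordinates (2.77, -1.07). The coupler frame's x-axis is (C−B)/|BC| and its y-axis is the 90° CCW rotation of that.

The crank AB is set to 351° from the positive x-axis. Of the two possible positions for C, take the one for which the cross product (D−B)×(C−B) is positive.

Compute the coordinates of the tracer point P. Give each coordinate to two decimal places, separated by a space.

A=(0,0), D=(12.00,0)
B = A + 2.00·(cos351°, sin351°) = (1.9754, -0.3129)
|BD| = 10.0295
circle(B,7.00) ∩ circle(D,10.00): a=2.4723, h=6.5489
  candidates: C₊=(4.2421,6.3100) cross=65.682; C₋=(4.6507,-6.7815) cross=-65.682
  mode + wants cross > 0 → take C=(4.2421,6.3100) (cross=65.682)
ex = (C−B)/|BC| = (0.3238,0.9461); ey = (-0.9461,0.3238)
P = B + 2.77·ex + -1.07·ey = (3.8847,1.9614)

3.88 1.96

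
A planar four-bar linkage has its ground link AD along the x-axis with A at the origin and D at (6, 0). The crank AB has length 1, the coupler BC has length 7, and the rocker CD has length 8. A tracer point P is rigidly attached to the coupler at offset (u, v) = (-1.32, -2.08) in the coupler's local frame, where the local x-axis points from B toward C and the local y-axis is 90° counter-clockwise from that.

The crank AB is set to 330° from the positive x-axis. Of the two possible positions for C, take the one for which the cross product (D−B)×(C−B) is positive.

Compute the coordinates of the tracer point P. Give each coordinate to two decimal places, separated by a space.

A=(0,0), D=(6.00,0)
B = A + 1.00·(cos330°, sin330°) = (0.8660, -0.5000)
|BD| = 5.1583
circle(B,7.00) ∩ circle(D,8.00): a=1.1252, h=6.9090
  candidates: C₊=(1.3162,6.4855) cross=35.638; C₋=(2.6556,-7.2674) cross=-35.638
  mode + wants cross > 0 → take C=(1.3162,6.4855) (cross=35.638)
ex = (C−B)/|BC| = (0.0643,0.9979); ey = (-0.9979,0.0643)
P = B + -1.32·ex + -2.08·ey = (2.8568,-1.9510)

2.86 -1.95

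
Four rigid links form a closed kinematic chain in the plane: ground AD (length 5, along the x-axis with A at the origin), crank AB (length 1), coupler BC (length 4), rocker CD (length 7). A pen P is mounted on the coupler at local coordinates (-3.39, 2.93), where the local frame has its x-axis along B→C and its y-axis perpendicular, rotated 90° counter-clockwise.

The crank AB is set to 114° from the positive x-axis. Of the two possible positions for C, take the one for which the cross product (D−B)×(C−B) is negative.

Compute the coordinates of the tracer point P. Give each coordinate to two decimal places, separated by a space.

A=(0,0), D=(5.00,0)
B = A + 1.00·(cos114°, sin114°) = (-0.4067, 0.9135)
|BD| = 5.4834
circle(B,4.00) ∩ circle(D,7.00): a=-0.2674, h=3.9911
  candidates: C₊=(-0.0055,4.8934) cross=21.884; C₋=(-1.3353,-2.9772) cross=-21.884
  mode - wants cross < 0 → take C=(-1.3353,-2.9772) (cross=-21.884)
ex = (C−B)/|BC| = (-0.2321,-0.9727); ey = (0.9727,-0.2321)
P = B + -3.39·ex + 2.93·ey = (3.2302,3.5307)

3.23 3.53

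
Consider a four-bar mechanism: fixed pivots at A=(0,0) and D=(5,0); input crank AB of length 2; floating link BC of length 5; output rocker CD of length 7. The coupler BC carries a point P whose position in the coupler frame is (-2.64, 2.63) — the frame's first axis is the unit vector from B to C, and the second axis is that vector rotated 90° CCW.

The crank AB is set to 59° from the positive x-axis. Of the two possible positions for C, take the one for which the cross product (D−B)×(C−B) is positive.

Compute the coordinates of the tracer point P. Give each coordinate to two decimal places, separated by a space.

A=(0,0), D=(5.00,0)
B = A + 2.00·(cos59°, sin59°) = (1.0301, 1.7143)
|BD| = 4.3243
circle(B,5.00) ∩ circle(D,7.00): a=-0.6129, h=4.9623
  candidates: C₊=(2.4347,6.5130) cross=21.458; C₋=(-1.4999,-2.5984) cross=-21.458
  mode + wants cross > 0 → take C=(2.4347,6.5130) (cross=21.458)
ex = (C−B)/|BC| = (0.2809,0.9597); ey = (-0.9597,0.2809)
P = B + -2.64·ex + 2.63·ey = (-2.2356,-0.0805)

-2.24 -0.08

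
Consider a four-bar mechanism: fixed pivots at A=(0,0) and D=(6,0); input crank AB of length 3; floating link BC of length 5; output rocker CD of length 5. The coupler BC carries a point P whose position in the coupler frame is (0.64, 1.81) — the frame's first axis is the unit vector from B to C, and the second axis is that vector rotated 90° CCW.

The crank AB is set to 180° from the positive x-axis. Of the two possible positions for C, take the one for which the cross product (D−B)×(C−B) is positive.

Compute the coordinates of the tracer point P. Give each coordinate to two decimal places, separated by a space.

A=(0,0), D=(6.00,0)
B = A + 3.00·(cos180°, sin180°) = (-3.0000, 0.0000)
|BD| = 9.0000
circle(B,5.00) ∩ circle(D,5.00): a=4.5000, h=2.1794
  candidates: C₊=(1.5000,2.1794) cross=19.615; C₋=(1.5000,-2.1794) cross=-19.615
  mode + wants cross > 0 → take C=(1.5000,2.1794) (cross=19.615)
ex = (C−B)/|BC| = (0.9000,0.4359); ey = (-0.4359,0.9000)
P = B + 0.64·ex + 1.81·ey = (-3.2130,1.9080)

-3.21 1.91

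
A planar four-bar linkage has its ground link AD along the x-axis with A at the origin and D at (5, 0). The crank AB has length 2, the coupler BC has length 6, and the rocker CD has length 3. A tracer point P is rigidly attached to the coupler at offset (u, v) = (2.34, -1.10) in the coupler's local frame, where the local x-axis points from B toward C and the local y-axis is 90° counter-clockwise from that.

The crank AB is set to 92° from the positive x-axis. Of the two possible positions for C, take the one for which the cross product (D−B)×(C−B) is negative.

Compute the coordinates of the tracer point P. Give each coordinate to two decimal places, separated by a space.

A=(0,0), D=(5.00,0)
B = A + 2.00·(cos92°, sin92°) = (-0.0698, 1.9988)
|BD| = 5.4496
circle(B,6.00) ∩ circle(D,3.00): a=5.2020, h=2.9898
  candidates: C₊=(5.8663,2.8722) cross=16.293; C₋=(3.6731,-2.6906) cross=-16.293
  mode - wants cross < 0 → take C=(3.6731,-2.6906) (cross=-16.293)
ex = (C−B)/|BC| = (0.6238,-0.7816); ey = (0.7816,0.6238)
P = B + 2.34·ex + -1.10·ey = (0.5302,-0.5163)

0.53 -0.52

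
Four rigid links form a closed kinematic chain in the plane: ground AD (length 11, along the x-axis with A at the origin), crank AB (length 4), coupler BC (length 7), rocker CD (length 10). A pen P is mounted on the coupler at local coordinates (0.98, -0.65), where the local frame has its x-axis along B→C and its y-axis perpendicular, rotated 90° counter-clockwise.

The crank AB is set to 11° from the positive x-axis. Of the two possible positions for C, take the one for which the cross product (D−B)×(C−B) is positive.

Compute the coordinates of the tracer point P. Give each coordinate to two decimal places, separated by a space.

A=(0,0), D=(11.00,0)
B = A + 4.00·(cos11°, sin11°) = (3.9265, 0.7632)
|BD| = 7.1145
circle(B,7.00) ∩ circle(D,10.00): a=-0.0269, h=6.9999
  candidates: C₊=(4.6507,7.7257) cross=49.801; C₋=(3.1488,-6.1934) cross=-49.801
  mode + wants cross > 0 → take C=(4.6507,7.7257) (cross=49.801)
ex = (C−B)/|BC| = (0.1035,0.9946); ey = (-0.9946,0.1035)
P = B + 0.98·ex + -0.65·ey = (4.6744,1.6707)

4.67 1.67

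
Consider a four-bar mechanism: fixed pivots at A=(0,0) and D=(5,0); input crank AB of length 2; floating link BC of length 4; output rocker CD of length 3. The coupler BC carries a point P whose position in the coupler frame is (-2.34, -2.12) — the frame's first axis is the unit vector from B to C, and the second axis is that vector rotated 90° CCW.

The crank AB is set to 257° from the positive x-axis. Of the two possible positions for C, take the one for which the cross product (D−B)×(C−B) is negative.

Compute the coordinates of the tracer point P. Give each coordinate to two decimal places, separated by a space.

A=(0,0), D=(5.00,0)
B = A + 2.00·(cos257°, sin257°) = (-0.4499, -1.9487)
|BD| = 5.7878
circle(B,4.00) ∩ circle(D,3.00): a=3.4986, h=1.9390
  candidates: C₊=(2.1916,1.0550) cross=11.222; C₋=(3.4973,-2.5965) cross=-11.222
  mode - wants cross < 0 → take C=(3.4973,-2.5965) (cross=-11.222)
ex = (C−B)/|BC| = (0.9868,-0.1619); ey = (0.1619,0.9868)
P = B + -2.34·ex + -2.12·ey = (-3.1023,-3.6618)

-3.10 -3.66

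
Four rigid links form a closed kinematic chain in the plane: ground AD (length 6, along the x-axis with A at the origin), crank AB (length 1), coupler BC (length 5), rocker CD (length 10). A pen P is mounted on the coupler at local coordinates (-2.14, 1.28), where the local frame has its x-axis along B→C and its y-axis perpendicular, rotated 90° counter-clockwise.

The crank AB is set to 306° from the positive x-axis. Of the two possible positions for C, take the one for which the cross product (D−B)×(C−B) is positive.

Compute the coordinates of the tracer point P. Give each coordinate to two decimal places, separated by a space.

A=(0,0), D=(6.00,0)
B = A + 1.00·(cos306°, sin306°) = (0.5878, -0.8090)
|BD| = 5.4723
circle(B,5.00) ∩ circle(D,10.00): a=-4.1165, h=2.8381
  candidates: C₊=(-3.9030,1.3893) cross=15.531; C₋=(-3.0639,-4.2245) cross=-15.531
  mode + wants cross > 0 → take C=(-3.9030,1.3893) (cross=15.531)
ex = (C−B)/|BC| = (-0.8982,0.4397); ey = (-0.4397,-0.8982)
P = B + -2.14·ex + 1.28·ey = (1.9471,-2.8995)

1.95 -2.90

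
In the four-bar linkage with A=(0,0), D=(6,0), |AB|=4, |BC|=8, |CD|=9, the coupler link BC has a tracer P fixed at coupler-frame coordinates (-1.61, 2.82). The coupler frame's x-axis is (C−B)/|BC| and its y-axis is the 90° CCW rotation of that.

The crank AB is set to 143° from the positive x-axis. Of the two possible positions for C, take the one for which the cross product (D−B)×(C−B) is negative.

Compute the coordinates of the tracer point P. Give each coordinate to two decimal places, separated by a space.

-0.85 4.66

A=(0,0), D=(6.00,0)
B = A + 4.00·(cos143°, sin143°) = (-3.1945, 2.4073)
|BD| = 9.5044
circle(B,8.00) ∩ circle(D,9.00): a=3.8579, h=7.0083
  candidates: C₊=(2.3126,8.2099) cross=66.610; C₋=(-1.2375,-5.3497) cross=-66.610
  mode - wants cross < 0 → take C=(-1.2375,-5.3497) (cross=-66.610)
ex = (C−B)/|BC| = (0.2446,-0.9696); ey = (0.9696,0.2446)
P = B + -1.61·ex + 2.82·ey = (-0.8541,4.6582)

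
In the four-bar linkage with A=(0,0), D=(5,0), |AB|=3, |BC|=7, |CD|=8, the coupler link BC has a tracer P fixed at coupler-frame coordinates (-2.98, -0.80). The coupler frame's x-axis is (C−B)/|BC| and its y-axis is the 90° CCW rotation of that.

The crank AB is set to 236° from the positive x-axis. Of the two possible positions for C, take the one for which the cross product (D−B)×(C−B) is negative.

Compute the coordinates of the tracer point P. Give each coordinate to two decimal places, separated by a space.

-4.25 -0.78

A=(0,0), D=(5.00,0)
B = A + 3.00·(cos236°, sin236°) = (-1.6776, -2.4871)
|BD| = 7.1257
circle(B,7.00) ∩ circle(D,8.00): a=2.5103, h=6.5344
  candidates: C₊=(-1.6058,4.5125) cross=46.562; C₋=(2.9556,-7.7344) cross=-46.562
  mode - wants cross < 0 → take C=(2.9556,-7.7344) (cross=-46.562)
ex = (C−B)/|BC| = (0.6619,-0.7496); ey = (0.7496,0.6619)
P = B + -2.98·ex + -0.80·ey = (-4.2497,-0.7828)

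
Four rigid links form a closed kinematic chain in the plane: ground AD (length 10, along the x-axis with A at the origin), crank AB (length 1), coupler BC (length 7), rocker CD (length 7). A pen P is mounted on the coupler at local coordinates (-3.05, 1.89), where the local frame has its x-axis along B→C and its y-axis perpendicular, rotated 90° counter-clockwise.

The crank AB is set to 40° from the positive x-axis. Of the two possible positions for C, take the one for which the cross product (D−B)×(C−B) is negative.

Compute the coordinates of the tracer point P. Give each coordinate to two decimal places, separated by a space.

A=(0,0), D=(10.00,0)
B = A + 1.00·(cos40°, sin40°) = (0.7660, 0.6428)
|BD| = 9.2563
circle(B,7.00) ∩ circle(D,7.00): a=4.6282, h=5.2517
  candidates: C₊=(5.7477,5.5604) cross=48.611; C₋=(5.0183,-4.9176) cross=-48.611
  mode - wants cross < 0 → take C=(5.0183,-4.9176) (cross=-48.611)
ex = (C−B)/|BC| = (0.6075,-0.7943); ey = (0.7943,0.6075)
P = B + -3.05·ex + 1.89·ey = (0.4146,4.2137)

0.41 4.21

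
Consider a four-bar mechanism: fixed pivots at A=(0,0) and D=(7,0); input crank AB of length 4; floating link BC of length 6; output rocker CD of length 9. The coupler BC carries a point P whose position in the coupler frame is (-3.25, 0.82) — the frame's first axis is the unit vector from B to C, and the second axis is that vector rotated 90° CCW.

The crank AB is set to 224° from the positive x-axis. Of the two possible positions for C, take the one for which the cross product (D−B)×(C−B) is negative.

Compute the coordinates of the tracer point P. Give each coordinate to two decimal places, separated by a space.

-4.60 0.10

A=(0,0), D=(7.00,0)
B = A + 4.00·(cos224°, sin224°) = (-2.8774, -2.7786)
|BD| = 10.2608
circle(B,6.00) ∩ circle(D,9.00): a=2.9376, h=5.2317
  candidates: C₊=(-1.4663,3.0531) cross=53.681; C₋=(1.3672,-7.0194) cross=-53.681
  mode - wants cross < 0 → take C=(1.3672,-7.0194) (cross=-53.681)
ex = (C−B)/|BC| = (0.7074,-0.7068); ey = (0.7068,0.7074)
P = B + -3.25·ex + 0.82·ey = (-4.5969,0.0985)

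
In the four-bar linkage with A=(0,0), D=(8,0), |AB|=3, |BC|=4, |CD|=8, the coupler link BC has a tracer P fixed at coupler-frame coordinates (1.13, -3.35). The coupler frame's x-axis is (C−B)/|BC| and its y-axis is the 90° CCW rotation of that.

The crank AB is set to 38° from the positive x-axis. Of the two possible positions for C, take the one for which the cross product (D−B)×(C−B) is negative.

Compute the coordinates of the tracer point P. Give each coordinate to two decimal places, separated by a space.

A=(0,0), D=(8.00,0)
B = A + 3.00·(cos38°, sin38°) = (2.3640, 1.8470)
|BD| = 5.9309
circle(B,4.00) ∩ circle(D,8.00): a=-1.0812, h=3.8511
  candidates: C₊=(2.5359,5.8433) cross=22.841; C₋=(0.1373,-1.4759) cross=-22.841
  mode - wants cross < 0 → take C=(0.1373,-1.4759) (cross=-22.841)
ex = (C−B)/|BC| = (-0.5567,-0.8307); ey = (0.8307,-0.5567)
P = B + 1.13·ex + -3.35·ey = (-1.0480,2.7731)

-1.05 2.77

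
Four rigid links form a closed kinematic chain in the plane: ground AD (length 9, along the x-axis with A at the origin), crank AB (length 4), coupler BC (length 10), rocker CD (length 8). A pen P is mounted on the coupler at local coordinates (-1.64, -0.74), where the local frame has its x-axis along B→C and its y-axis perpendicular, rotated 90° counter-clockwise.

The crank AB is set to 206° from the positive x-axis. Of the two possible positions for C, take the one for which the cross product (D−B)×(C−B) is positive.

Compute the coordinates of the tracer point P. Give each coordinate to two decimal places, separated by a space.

-4.18 -3.46

A=(0,0), D=(9.00,0)
B = A + 4.00·(cos206°, sin206°) = (-3.5952, -1.7535)
|BD| = 12.7166
circle(B,10.00) ∩ circle(D,8.00): a=7.7738, h=6.2903
  candidates: C₊=(3.2370,5.5487) cross=79.992; C₋=(4.9717,-6.9118) cross=-79.992
  mode + wants cross > 0 → take C=(3.2370,5.5487) (cross=79.992)
ex = (C−B)/|BC| = (0.6832,0.7302); ey = (-0.7302,0.6832)
P = B + -1.64·ex + -0.74·ey = (-4.1753,-3.4566)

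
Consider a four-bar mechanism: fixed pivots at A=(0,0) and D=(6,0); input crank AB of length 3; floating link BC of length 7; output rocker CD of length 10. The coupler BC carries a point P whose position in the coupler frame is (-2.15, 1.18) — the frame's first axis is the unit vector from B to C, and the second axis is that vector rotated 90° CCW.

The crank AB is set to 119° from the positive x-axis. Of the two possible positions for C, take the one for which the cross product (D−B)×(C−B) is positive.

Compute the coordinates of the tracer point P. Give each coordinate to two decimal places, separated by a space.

-3.44 1.19

A=(0,0), D=(6.00,0)
B = A + 3.00·(cos119°, sin119°) = (-1.4544, 2.6239)
|BD| = 7.9027
circle(B,7.00) ∩ circle(D,10.00): a=0.7246, h=6.9624
  candidates: C₊=(1.5407,8.9507) cross=55.022; C₋=(-3.0826,-4.1842) cross=-55.022
  mode + wants cross > 0 → take C=(1.5407,8.9507) (cross=55.022)
ex = (C−B)/|BC| = (0.4279,0.9038); ey = (-0.9038,0.4279)
P = B + -2.15·ex + 1.18·ey = (-3.4409,1.1855)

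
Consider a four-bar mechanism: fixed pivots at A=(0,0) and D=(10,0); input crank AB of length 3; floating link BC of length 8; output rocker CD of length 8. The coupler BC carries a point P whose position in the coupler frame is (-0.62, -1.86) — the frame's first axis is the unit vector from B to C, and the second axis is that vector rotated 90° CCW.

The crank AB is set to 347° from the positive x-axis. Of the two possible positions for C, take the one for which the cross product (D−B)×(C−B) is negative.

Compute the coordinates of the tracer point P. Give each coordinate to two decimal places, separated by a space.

A=(0,0), D=(10.00,0)
B = A + 3.00·(cos347°, sin347°) = (2.9231, -0.6749)
|BD| = 7.1090
circle(B,8.00) ∩ circle(D,8.00): a=3.5545, h=7.1670
  candidates: C₊=(5.7812,6.7972) cross=50.950; C₋=(7.1419,-7.4720) cross=-50.950
  mode - wants cross < 0 → take C=(7.1419,-7.4720) (cross=-50.950)
ex = (C−B)/|BC| = (0.5274,-0.8496); ey = (0.8496,0.5274)
P = B + -0.62·ex + -1.86·ey = (1.0158,-1.1289)

1.02 -1.13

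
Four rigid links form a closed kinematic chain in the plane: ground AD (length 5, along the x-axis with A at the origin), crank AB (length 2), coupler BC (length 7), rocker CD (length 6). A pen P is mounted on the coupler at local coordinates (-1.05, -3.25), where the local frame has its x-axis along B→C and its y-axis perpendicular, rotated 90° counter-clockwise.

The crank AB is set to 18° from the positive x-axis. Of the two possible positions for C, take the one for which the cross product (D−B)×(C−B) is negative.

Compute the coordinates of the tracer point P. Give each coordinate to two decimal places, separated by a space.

-1.51 0.49

A=(0,0), D=(5.00,0)
B = A + 2.00·(cos18°, sin18°) = (1.9021, 0.6180)
|BD| = 3.1589
circle(B,7.00) ∩ circle(D,6.00): a=3.6371, h=5.9809
  candidates: C₊=(6.6391,5.7718) cross=18.893; C₋=(4.2988,-5.9589) cross=-18.893
  mode - wants cross < 0 → take C=(4.2988,-5.9589) (cross=-18.893)
ex = (C−B)/|BC| = (0.3424,-0.9396); ey = (0.9396,0.3424)
P = B + -1.05·ex + -3.25·ey = (-1.5110,0.4918)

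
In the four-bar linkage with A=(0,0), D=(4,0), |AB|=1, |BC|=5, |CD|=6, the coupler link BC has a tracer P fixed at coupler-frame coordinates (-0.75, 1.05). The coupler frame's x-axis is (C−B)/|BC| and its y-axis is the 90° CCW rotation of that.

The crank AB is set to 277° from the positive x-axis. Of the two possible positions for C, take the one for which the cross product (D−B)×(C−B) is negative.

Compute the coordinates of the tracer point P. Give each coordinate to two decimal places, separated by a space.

A=(0,0), D=(4.00,0)
B = A + 1.00·(cos277°, sin277°) = (0.1219, -0.9925)
|BD| = 4.0031
circle(B,5.00) ∩ circle(D,6.00): a=0.6276, h=4.9605
  candidates: C₊=(-0.5000,3.9686) cross=19.857; C₋=(1.9598,-5.6425) cross=-19.857
  mode - wants cross < 0 → take C=(1.9598,-5.6425) (cross=-19.857)
ex = (C−B)/|BC| = (0.3676,-0.9300); ey = (0.9300,0.3676)
P = B + -0.75·ex + 1.05·ey = (0.8227,0.0909)

0.82 0.09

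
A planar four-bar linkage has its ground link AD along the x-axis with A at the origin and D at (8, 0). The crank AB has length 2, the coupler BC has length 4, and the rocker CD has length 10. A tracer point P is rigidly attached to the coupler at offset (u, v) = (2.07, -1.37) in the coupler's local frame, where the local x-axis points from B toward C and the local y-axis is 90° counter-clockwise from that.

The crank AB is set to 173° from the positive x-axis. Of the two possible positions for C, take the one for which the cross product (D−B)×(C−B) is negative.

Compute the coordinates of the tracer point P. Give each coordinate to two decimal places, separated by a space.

A=(0,0), D=(8.00,0)
B = A + 2.00·(cos173°, sin173°) = (-1.9851, 0.2437)
|BD| = 9.9881
circle(B,4.00) ∩ circle(D,10.00): a=0.7890, h=3.9214
  candidates: C₊=(-1.1006,4.1447) cross=39.167; C₋=(-1.2920,-3.6958) cross=-39.167
  mode - wants cross < 0 → take C=(-1.2920,-3.6958) (cross=-39.167)
ex = (C−B)/|BC| = (0.1733,-0.9849); ey = (0.9849,0.1733)
P = B + 2.07·ex + -1.37·ey = (-2.9757,-2.0323)

-2.98 -2.03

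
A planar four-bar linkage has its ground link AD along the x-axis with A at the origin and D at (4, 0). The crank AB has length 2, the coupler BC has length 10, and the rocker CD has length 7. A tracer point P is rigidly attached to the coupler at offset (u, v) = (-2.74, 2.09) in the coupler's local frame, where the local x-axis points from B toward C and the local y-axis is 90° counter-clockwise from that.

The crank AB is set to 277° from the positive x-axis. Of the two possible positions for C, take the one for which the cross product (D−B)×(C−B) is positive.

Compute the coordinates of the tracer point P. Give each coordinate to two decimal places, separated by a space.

-2.85 -3.50

A=(0,0), D=(4.00,0)
B = A + 2.00·(cos277°, sin277°) = (0.2437, -1.9851)
|BD| = 4.2485
circle(B,10.00) ∩ circle(D,7.00): a=8.1263, h=5.8278
  candidates: C₊=(4.7055,6.9644) cross=24.759; C₋=(10.1514,-3.3406) cross=-24.759
  mode + wants cross > 0 → take C=(4.7055,6.9644) (cross=24.759)
ex = (C−B)/|BC| = (0.4462,0.8949); ey = (-0.8949,0.4462)
P = B + -2.74·ex + 2.09·ey = (-2.8492,-3.5047)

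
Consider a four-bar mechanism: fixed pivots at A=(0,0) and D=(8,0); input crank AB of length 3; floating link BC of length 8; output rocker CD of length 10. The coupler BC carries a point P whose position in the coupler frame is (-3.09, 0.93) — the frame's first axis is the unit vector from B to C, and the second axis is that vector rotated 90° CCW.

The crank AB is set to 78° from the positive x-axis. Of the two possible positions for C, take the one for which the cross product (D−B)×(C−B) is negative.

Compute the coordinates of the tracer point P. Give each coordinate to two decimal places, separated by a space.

A=(0,0), D=(8.00,0)
B = A + 3.00·(cos78°, sin78°) = (0.6237, 2.9344)
|BD| = 7.9385
circle(B,8.00) ∩ circle(D,10.00): a=1.7018, h=7.8169
  candidates: C₊=(5.0945,9.5686) cross=62.055; C₋=(-0.6844,-4.9579) cross=-62.055
  mode - wants cross < 0 → take C=(-0.6844,-4.9579) (cross=-62.055)
ex = (C−B)/|BC| = (-0.1635,-0.9865); ey = (0.9865,-0.1635)
P = B + -3.09·ex + 0.93·ey = (2.0465,5.8308)

2.05 5.83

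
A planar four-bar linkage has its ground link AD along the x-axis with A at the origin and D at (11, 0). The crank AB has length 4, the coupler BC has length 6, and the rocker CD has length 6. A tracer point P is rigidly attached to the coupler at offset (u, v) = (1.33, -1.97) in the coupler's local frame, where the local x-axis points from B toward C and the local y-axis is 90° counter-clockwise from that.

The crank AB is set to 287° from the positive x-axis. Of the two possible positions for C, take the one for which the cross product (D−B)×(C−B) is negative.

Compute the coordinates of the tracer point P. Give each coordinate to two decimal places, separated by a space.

2.24 -5.95

A=(0,0), D=(11.00,0)
B = A + 4.00·(cos287°, sin287°) = (1.1695, -3.8252)
|BD| = 10.5485
circle(B,6.00) ∩ circle(D,6.00): a=5.2743, h=2.8605
  candidates: C₊=(5.0475,0.7531) cross=30.174; C₋=(7.1220,-4.5784) cross=-30.174
  mode - wants cross < 0 → take C=(7.1220,-4.5784) (cross=-30.174)
ex = (C−B)/|BC| = (0.9921,-0.1255); ey = (0.1255,0.9921)
P = B + 1.33·ex + -1.97·ey = (2.2417,-5.9466)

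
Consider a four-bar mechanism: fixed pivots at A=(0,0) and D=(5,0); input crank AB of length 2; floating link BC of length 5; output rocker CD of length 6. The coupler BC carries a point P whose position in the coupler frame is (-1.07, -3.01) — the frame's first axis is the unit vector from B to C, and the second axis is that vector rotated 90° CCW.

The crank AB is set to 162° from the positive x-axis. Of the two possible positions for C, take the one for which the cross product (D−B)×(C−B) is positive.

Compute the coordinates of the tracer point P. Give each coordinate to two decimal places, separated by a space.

A=(0,0), D=(5.00,0)
B = A + 2.00·(cos162°, sin162°) = (-1.9021, 0.6180)
|BD| = 6.9297
circle(B,5.00) ∩ circle(D,6.00): a=2.6712, h=4.2267
  candidates: C₊=(1.1354,4.5896) cross=29.290; C₋=(0.3815,-3.8300) cross=-29.290
  mode + wants cross > 0 → take C=(1.1354,4.5896) (cross=29.290)
ex = (C−B)/|BC| = (0.6075,0.7943); ey = (-0.7943,0.6075)
P = B + -1.07·ex + -3.01·ey = (-0.1612,-2.0605)

-0.16 -2.06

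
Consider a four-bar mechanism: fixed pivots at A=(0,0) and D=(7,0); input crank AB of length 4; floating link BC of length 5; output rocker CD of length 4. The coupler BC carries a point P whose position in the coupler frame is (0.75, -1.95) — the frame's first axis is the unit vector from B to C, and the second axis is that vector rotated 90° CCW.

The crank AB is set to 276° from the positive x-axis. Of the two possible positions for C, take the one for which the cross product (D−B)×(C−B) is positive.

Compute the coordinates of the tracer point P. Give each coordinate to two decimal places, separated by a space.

A=(0,0), D=(7.00,0)
B = A + 4.00·(cos276°, sin276°) = (0.4181, -3.9781)
|BD| = 7.6907
circle(B,5.00) ∩ circle(D,4.00): a=4.4305, h=2.3175
  candidates: C₊=(3.0110,0.2970) cross=17.823; C₋=(5.4086,-3.6698) cross=-17.823
  mode + wants cross > 0 → take C=(3.0110,0.2970) (cross=17.823)
ex = (C−B)/|BC| = (0.5186,0.8550); ey = (-0.8550,0.5186)
P = B + 0.75·ex + -1.95·ey = (2.4744,-4.3481)

2.47 -4.35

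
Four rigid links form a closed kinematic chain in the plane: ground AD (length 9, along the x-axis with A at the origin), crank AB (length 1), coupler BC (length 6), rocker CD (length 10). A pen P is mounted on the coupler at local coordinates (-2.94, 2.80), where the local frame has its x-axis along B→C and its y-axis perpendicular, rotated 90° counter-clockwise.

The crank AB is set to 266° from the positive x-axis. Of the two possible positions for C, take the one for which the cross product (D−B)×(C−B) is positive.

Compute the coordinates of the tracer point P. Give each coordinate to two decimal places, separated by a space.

A=(0,0), D=(9.00,0)
B = A + 1.00·(cos266°, sin266°) = (-0.0698, -0.9976)
|BD| = 9.1245
circle(B,6.00) ∩ circle(D,10.00): a=1.0552, h=5.9065
  candidates: C₊=(0.3333,4.9889) cross=53.893; C₋=(1.6248,-6.7533) cross=-53.893
  mode + wants cross > 0 → take C=(0.3333,4.9889) (cross=53.893)
ex = (C−B)/|BC| = (0.0672,0.9977); ey = (-0.9977,0.0672)
P = B + -2.94·ex + 2.80·ey = (-3.0609,-3.7428)

-3.06 -3.74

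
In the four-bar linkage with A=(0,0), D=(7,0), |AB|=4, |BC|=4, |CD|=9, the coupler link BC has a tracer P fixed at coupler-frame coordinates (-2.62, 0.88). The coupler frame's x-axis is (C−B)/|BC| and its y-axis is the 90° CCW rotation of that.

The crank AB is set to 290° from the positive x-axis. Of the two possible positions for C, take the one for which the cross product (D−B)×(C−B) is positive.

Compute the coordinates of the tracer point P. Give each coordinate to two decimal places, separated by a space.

2.99 -6.00

A=(0,0), D=(7.00,0)
B = A + 4.00·(cos290°, sin290°) = (1.3681, -3.7588)
|BD| = 6.7710
circle(B,4.00) ∩ circle(D,9.00): a=-1.4143, h=3.7416
  candidates: C₊=(-1.8854,-1.4318) cross=25.335; C₋=(2.2687,-7.6561) cross=-25.335
  mode + wants cross > 0 → take C=(-1.8854,-1.4318) (cross=25.335)
ex = (C−B)/|BC| = (-0.8134,0.5818); ey = (-0.5818,-0.8134)
P = B + -2.62·ex + 0.88·ey = (2.9872,-5.9987)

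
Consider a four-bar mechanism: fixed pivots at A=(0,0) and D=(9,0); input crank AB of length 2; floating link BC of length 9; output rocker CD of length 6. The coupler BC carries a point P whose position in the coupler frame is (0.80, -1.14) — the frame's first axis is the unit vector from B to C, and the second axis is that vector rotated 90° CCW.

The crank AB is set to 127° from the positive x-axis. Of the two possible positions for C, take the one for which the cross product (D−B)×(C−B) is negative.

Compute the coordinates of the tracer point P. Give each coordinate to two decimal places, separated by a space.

A=(0,0), D=(9.00,0)
B = A + 2.00·(cos127°, sin127°) = (-1.2036, 1.5973)
|BD| = 10.3279
circle(B,9.00) ∩ circle(D,6.00): a=7.3425, h=5.2046
  candidates: C₊=(6.8555,5.6037) cross=53.752; C₋=(5.2456,-4.6802) cross=-53.752
  mode - wants cross < 0 → take C=(5.2456,-4.6802) (cross=-53.752)
ex = (C−B)/|BC| = (0.7166,-0.6975); ey = (0.6975,0.7166)
P = B + 0.80·ex + -1.14·ey = (-1.4255,0.2224)

-1.43 0.22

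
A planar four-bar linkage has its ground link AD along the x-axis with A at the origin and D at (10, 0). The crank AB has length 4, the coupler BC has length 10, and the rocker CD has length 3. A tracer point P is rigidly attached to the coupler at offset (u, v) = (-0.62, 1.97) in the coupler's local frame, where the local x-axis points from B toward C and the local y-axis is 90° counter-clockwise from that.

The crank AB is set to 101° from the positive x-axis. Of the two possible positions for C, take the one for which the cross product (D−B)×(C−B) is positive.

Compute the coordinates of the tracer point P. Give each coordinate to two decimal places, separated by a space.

A=(0,0), D=(10.00,0)
B = A + 4.00·(cos101°, sin101°) = (-0.7632, 3.9265)
|BD| = 11.4571
circle(B,10.00) ∩ circle(D,3.00): a=9.6999, h=2.4315
  candidates: C₊=(9.1825,2.8865) cross=27.858; C₋=(7.5159,-1.6820) cross=-27.858
  mode + wants cross > 0 → take C=(9.1825,2.8865) (cross=27.858)
ex = (C−B)/|BC| = (0.9946,-0.1040); ey = (0.1040,0.9946)
P = B + -0.62·ex + 1.97·ey = (-1.1750,5.9503)

-1.17 5.95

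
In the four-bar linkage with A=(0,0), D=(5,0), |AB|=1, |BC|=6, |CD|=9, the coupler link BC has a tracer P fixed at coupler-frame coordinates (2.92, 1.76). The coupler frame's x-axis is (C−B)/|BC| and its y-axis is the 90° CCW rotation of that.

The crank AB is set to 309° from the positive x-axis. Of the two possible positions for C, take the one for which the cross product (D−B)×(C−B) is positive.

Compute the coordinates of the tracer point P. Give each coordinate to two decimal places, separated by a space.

A=(0,0), D=(5.00,0)
B = A + 1.00·(cos309°, sin309°) = (0.6293, -0.7771)
|BD| = 4.4392
circle(B,6.00) ∩ circle(D,9.00): a=-2.8488, h=5.2805
  candidates: C₊=(-3.0999,3.9231) cross=23.442; C₋=(-1.2511,-6.4749) cross=-23.442
  mode + wants cross > 0 → take C=(-3.0999,3.9231) (cross=23.442)
ex = (C−B)/|BC| = (-0.6215,0.7834); ey = (-0.7834,-0.6215)
P = B + 2.92·ex + 1.76·ey = (-2.5643,0.4164)

-2.56 0.42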